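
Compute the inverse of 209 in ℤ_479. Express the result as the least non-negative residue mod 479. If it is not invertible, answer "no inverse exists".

Extended Euclidean algorithm:
479 = 2×209 + 61
209 = 3×61 + 26
61 = 2×26 + 9
26 = 2×9 + 8
9 = 1×8 + 1
8 = 8×1 + 0
gcd = 1, so the inverse exists. Back-substitute:
1 = 9 − 8
1 = −26 + 3·9
1 = 3·61 − 7·26
1 = −7·209 + 24·61
1 = 24·479 − 55·209
Hence 209⁻¹ ≡ -55 ≡ 424 (mod 479).

424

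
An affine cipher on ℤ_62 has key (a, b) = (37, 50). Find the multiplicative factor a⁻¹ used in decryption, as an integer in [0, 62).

57

Extended Euclidean algorithm:
62 = 1×37 + 25
37 = 1×25 + 12
25 = 2×12 + 1
12 = 12×1 + 0
The gcd is 1. Working backward:
1 = 25 − 2·12
1 = −2·37 + 3·25
1 = 3·62 − 5·37
So 37·(-5) ≡ 1 (mod 62), and -5 ≡ 57 (mod 62).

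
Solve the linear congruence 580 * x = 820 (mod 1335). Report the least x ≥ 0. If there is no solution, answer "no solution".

First find gcd(580, 1335):
1335 = 2·580 + 175
580 = 3·175 + 55
175 = 3·55 + 10
55 = 5·10 + 5
10 = 2·5 + 0
gcd = 5 and 5 | 820, so solutions exist. Divide through by 5: 116x ≡ 164 (mod 267).
Now find 116⁻¹ mod 267:
267 = 2×116 + 35
116 = 3×35 + 11
35 = 3×11 + 2
11 = 5×2 + 1
2 = 2×1 + 0
Back-substitute:
1 = 11 − 5·2
1 = −5·35 + 16·11
1 = 16·116 − 53·35
1 = −53·267 + 122·116
So 116⁻¹ ≡ 122 (mod 267).
Then x ≡ 122·164 ≡ 250 (mod 267); the smallest non-negative solution is x = 250.

250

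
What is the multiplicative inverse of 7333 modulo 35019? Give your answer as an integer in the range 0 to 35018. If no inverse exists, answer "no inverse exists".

Extended Euclidean algorithm:
35019 = 4·7333 + 5687
7333 = 1·5687 + 1646
5687 = 3·1646 + 749
1646 = 2·749 + 148
749 = 5·148 + 9
148 = 16·9 + 4
9 = 2·4 + 1
4 = 4·1 + 0
Since gcd(7333, 35019) = 1, back-substitute to write 1 as a combination:
1 = 9 − 2·4
1 = −2·148 + 33·9
1 = 33·749 − 167·148
1 = −167·1646 + 367·749
1 = 367·5687 − 1268·1646
1 = −1268·7333 + 1635·5687
1 = 1635·35019 − 7808·7333
Thus 7333·(-7808) ≡ 1 (mod 35019); reducing, -7808 mod 35019 = 27211.

27211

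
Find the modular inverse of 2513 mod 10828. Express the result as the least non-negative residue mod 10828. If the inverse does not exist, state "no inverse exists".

8721

Run Euclid on (10828, 2513):
10828 = 4·2513 + 776
2513 = 3·776 + 185
776 = 4·185 + 36
185 = 5·36 + 5
36 = 7·5 + 1
5 = 5·1 + 0
The gcd is 1. Working backward:
1 = 36 − 7·5
1 = −7·185 + 36·36
1 = 36·776 − 151·185
1 = −151·2513 + 489·776
1 = 489·10828 − 2107·2513
Thus 2513·(-2107) ≡ 1 (mod 10828); reducing, -2107 mod 10828 = 8721.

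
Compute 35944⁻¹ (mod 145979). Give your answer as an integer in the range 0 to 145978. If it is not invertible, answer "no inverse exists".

121859

Run Euclid on (145979, 35944):
145979 = 4*35944 + 2203
35944 = 16*2203 + 696
2203 = 3*696 + 115
696 = 6*115 + 6
115 = 19*6 + 1
6 = 6*1 + 0
gcd = 1, so the inverse exists. Back-substitute:
1 = 115 − 19·6
1 = −19·696 + 115·115
1 = 115·2203 − 364·696
1 = −364·35944 + 5939·2203
1 = 5939·145979 − 24120·35944
So 35944·(-24120) ≡ 1 (mod 145979), and -24120 ≡ 121859 (mod 145979).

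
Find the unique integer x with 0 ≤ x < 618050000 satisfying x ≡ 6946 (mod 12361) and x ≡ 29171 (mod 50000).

Write x = 6946 + 12361·k. Then 12361·k ≡ 29171 − 6946 ≡ 22225 (mod 50000).
Need 12361⁻¹ mod 50000. Extended Euclid on (50000, 12361):
50000 = 4·12361 + 556
12361 = 22·556 + 129
556 = 4·129 + 40
129 = 3·40 + 9
40 = 4·9 + 4
9 = 2·4 + 1
4 = 4·1 + 0
Back-substitute:
1 = 9 − 2·4
1 = −2·40 + 9·9
1 = 9·129 − 29·40
1 = −29·556 + 125·129
1 = 125·12361 − 2779·556
1 = −2779·50000 + 11241·12361
12361⁻¹ ≡ 11241 (mod 50000), so k ≡ 11241·22225 ≡ 31225 (mod 50000).
x = 6946 + 12361·31225 = 385979171.

385979171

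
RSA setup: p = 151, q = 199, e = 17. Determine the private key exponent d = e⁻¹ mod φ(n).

φ(n) = (p−1)(q−1) = 150·198 = 29700.
Need d with 17·d ≡ 1 (mod 29700). Apply the extended Euclidean algorithm:
29700 = 1747*17 + 1
17 = 17*1 + 0
Back-substitute:
1 = 29700 − 1747·17
So 17·(-1747) ≡ 1 (mod 29700), hence d ≡ -1747 ≡ 27953 (mod 29700).

27953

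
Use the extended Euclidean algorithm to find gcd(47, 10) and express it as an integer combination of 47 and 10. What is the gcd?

1

Euclidean algorithm:
47 = 4*10 + 7
10 = 1*7 + 3
7 = 2*3 + 1
3 = 3*1 + 0
gcd(47, 10) = 1.
Express as a combination:
1 = 7 − 2·3
1 = −2·10 + 3·7
1 = 3·47 − 14·10
So 1 = (3)·47 + (-14)·10.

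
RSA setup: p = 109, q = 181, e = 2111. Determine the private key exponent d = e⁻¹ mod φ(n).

φ(n) = (p−1)(q−1) = 108·180 = 19440.
Need d with 2111·d ≡ 1 (mod 19440). Apply the extended Euclidean algorithm:
19440 = 9*2111 + 441
2111 = 4*441 + 347
441 = 1*347 + 94
347 = 3*94 + 65
94 = 1*65 + 29
65 = 2*29 + 7
29 = 4*7 + 1
7 = 7*1 + 0
Back-substitute:
1 = 29 − 4·7
1 = −4·65 + 9·29
1 = 9·94 − 13·65
1 = −13·347 + 48·94
1 = 48·441 − 61·347
1 = −61·2111 + 292·441
1 = 292·19440 − 2689·2111
So 2111·(-2689) ≡ 1 (mod 19440), hence d ≡ -2689 ≡ 16751 (mod 19440).

16751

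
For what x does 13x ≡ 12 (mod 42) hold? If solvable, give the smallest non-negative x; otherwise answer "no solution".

30

First find gcd(13, 42):
42 = 3×13 + 3
13 = 4×3 + 1
3 = 3×1 + 0
gcd = 1, so a unique solution mod 42 exists.
Back-substitute for the Bézout coefficients:
1 = 13 − 4·3
1 = −4·42 + 13·13
So 13·(13) ≡ 1 (mod 42), giving 13⁻¹ ≡ 13.
x ≡ 13⁻¹·12 ≡ 13·12 ≡ 30 (mod 42).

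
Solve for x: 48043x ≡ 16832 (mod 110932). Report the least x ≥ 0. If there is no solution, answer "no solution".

72448

First find gcd(48043, 110932):
110932 = 2×48043 + 14846
48043 = 3×14846 + 3505
14846 = 4×3505 + 826
3505 = 4×826 + 201
826 = 4×201 + 22
201 = 9×22 + 3
22 = 7×3 + 1
3 = 3×1 + 0
gcd = 1, so a unique solution mod 110932 exists.
Back-substitute for the Bézout coefficients:
1 = 22 − 7·3
1 = −7·201 + 64·22
1 = 64·826 − 263·201
1 = −263·3505 + 1116·826
1 = 1116·14846 − 4727·3505
1 = −4727·48043 + 15297·14846
1 = 15297·110932 − 35321·48043
So 48043·(-35321) ≡ 1 (mod 110932), giving 48043⁻¹ ≡ 75611.
x ≡ 48043⁻¹·16832 ≡ 75611·16832 ≡ 72448 (mod 110932).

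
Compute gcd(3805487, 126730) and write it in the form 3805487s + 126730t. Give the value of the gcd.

Apply Euclid's algorithm to 3805487 and 126730:
3805487 = 30×126730 + 3587
126730 = 35×3587 + 1185
3587 = 3×1185 + 32
1185 = 37×32 + 1
32 = 32×1 + 0
gcd(3805487, 126730) = 1.
Back-substituting:
1 = 1185 − 37·32
1 = −37·3587 + 112·1185
1 = 112·126730 − 3957·3587
1 = −3957·3805487 + 118822·126730
So 1 = (-3957)·3805487 + (118822)·126730.

1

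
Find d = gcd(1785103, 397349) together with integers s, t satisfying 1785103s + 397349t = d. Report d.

Apply Euclid's algorithm to 1785103 and 397349:
1785103 = 4·397349 + 195707
397349 = 2·195707 + 5935
195707 = 32·5935 + 5787
5935 = 1·5787 + 148
5787 = 39·148 + 15
148 = 9·15 + 13
15 = 1·13 + 2
13 = 6·2 + 1
2 = 2·1 + 0
gcd(1785103, 397349) = 1.
Working backward:
1 = 13 − 6·2
1 = −6·15 + 7·13
1 = 7·148 − 69·15
1 = −69·5787 + 2698·148
1 = 2698·5935 − 2767·5787
1 = −2767·195707 + 91242·5935
1 = 91242·397349 − 185251·195707
1 = −185251·1785103 + 832246·397349
So 1 = (-185251)·1785103 + (832246)·397349.

1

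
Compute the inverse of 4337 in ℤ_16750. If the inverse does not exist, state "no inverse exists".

gcd(16750, 4337) by repeated division:
16750 = 3×4337 + 3739
4337 = 1×3739 + 598
3739 = 6×598 + 151
598 = 3×151 + 145
151 = 1×145 + 6
145 = 24×6 + 1
6 = 6×1 + 0
The gcd is 1. Working backward:
1 = 145 − 24·6
1 = −24·151 + 25·145
1 = 25·598 − 99·151
1 = −99·3739 + 619·598
1 = 619·4337 − 718·3739
1 = −718·16750 + 2773·4337
So 4337·2773 ≡ 1 (mod 16750).

2773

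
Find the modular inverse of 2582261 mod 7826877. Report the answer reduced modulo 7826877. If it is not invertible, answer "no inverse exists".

gcd(7826877, 2582261) by repeated division:
7826877 = 3×2582261 + 80094
2582261 = 32×80094 + 19253
80094 = 4×19253 + 3082
19253 = 6×3082 + 761
3082 = 4×761 + 38
761 = 20×38 + 1
38 = 38×1 + 0
Since gcd(2582261, 7826877) = 1, back-substitute to write 1 as a combination:
1 = 761 − 20·38
1 = −20·3082 + 81·761
1 = 81·19253 − 506·3082
1 = −506·80094 + 2105·19253
1 = 2105·2582261 − 67866·80094
1 = −67866·7826877 + 205703·2582261
So 2582261·205703 ≡ 1 (mod 7826877).

205703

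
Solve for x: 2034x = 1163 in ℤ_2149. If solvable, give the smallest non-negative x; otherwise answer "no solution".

First find gcd(2034, 2149):
2149 = 1×2034 + 115
2034 = 17×115 + 79
115 = 1×79 + 36
79 = 2×36 + 7
36 = 5×7 + 1
7 = 7×1 + 0
gcd = 1, so a unique solution mod 2149 exists.
Back-substitute for the Bézout coefficients:
1 = 36 − 5·7
1 = −5·79 + 11·36
1 = 11·115 − 16·79
1 = −16·2034 + 283·115
1 = 283·2149 − 299·2034
So 2034·(-299) ≡ 1 (mod 2149), giving 2034⁻¹ ≡ 1850.
x ≡ 2034⁻¹·1163 ≡ 1850·1163 ≡ 401 (mod 2149).

401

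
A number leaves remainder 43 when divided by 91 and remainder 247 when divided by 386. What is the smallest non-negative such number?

Write x = 43 + 91·k. Then 91·k ≡ 247 − 43 ≡ 204 (mod 386).
Need 91⁻¹ mod 386. Extended Euclid on (386, 91):
386 = 4×91 + 22
91 = 4×22 + 3
22 = 7×3 + 1
3 = 3×1 + 0
Back-substitute:
1 = 22 − 7·3
1 = −7·91 + 29·22
1 = 29·386 − 123·91
91⁻¹ ≡ 263 (mod 386), so k ≡ 263·204 ≡ 384 (mod 386).
x = 43 + 91·384 = 34987.

34987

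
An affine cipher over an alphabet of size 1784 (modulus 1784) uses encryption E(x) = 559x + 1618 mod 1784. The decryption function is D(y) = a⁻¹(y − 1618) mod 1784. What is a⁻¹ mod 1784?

967

gcd(1784, 559) by repeated division:
1784 = 3·559 + 107
559 = 5·107 + 24
107 = 4·24 + 11
24 = 2·11 + 2
11 = 5·2 + 1
2 = 2·1 + 0
The gcd is 1. Working backward:
1 = 11 − 5·2
1 = −5·24 + 11·11
1 = 11·107 − 49·24
1 = −49·559 + 256·107
1 = 256·1784 − 817·559
Hence 559⁻¹ ≡ -817 ≡ 967 (mod 1784).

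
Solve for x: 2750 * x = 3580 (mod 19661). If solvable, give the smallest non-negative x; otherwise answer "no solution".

First find gcd(2750, 19661):
19661 = 7*2750 + 411
2750 = 6*411 + 284
411 = 1*284 + 127
284 = 2*127 + 30
127 = 4*30 + 7
30 = 4*7 + 2
7 = 3*2 + 1
2 = 2*1 + 0
gcd = 1, so a unique solution mod 19661 exists.
Back-substitute for the Bézout coefficients:
1 = 7 − 3·2
1 = −3·30 + 13·7
1 = 13·127 − 55·30
1 = −55·284 + 123·127
1 = 123·411 − 178·284
1 = −178·2750 + 1191·411
1 = 1191·19661 − 8515·2750
So 2750·(-8515) ≡ 1 (mod 19661), giving 2750⁻¹ ≡ 11146.
x ≡ 2750⁻¹·3580 ≡ 11146·3580 ≡ 10511 (mod 19661).

10511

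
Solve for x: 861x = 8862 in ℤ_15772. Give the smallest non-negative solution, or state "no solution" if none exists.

First find gcd(861, 15772):
15772 = 18×861 + 274
861 = 3×274 + 39
274 = 7×39 + 1
39 = 39×1 + 0
gcd = 1, so a unique solution mod 15772 exists.
Back-substitute for the Bézout coefficients:
1 = 274 − 7·39
1 = −7·861 + 22·274
1 = 22·15772 − 403·861
So 861·(-403) ≡ 1 (mod 15772), giving 861⁻¹ ≡ 15369.
x ≡ 861⁻¹·8862 ≡ 15369·8862 ≡ 8858 (mod 15772).

8858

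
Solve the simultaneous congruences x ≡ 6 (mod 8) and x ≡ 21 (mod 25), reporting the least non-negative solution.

Write x = 6 + 8·k. Then 8·k ≡ 21 − 6 ≡ 15 (mod 25).
Need 8⁻¹ mod 25. Extended Euclid on (25, 8):
25 = 3*8 + 1
8 = 8*1 + 0
Back-substitute:
1 = 25 − 3·8
8⁻¹ ≡ 22 (mod 25), so k ≡ 22·15 ≡ 5 (mod 25).
x = 6 + 8·5 = 46.

46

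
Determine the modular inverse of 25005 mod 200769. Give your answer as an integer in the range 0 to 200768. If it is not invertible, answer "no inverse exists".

Euclidean algorithm on 200769, 25005:
200769 = 8×25005 + 729
25005 = 34×729 + 219
729 = 3×219 + 72
219 = 3×72 + 3
72 = 24×3 + 0
gcd(25005, 200769) = 3 ≠ 1, so 25005 has no multiplicative inverse modulo 200769.

no inverse exists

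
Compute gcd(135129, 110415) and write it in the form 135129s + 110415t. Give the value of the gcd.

Euclidean algorithm:
135129 = 1×110415 + 24714
110415 = 4×24714 + 11559
24714 = 2×11559 + 1596
11559 = 7×1596 + 387
1596 = 4×387 + 48
387 = 8×48 + 3
48 = 16×3 + 0
gcd(135129, 110415) = 3.
Working backward:
3 = 387 − 8·48
3 = −8·1596 + 33·387
3 = 33·11559 − 239·1596
3 = −239·24714 + 511·11559
3 = 511·110415 − 2283·24714
3 = −2283·135129 + 2794·110415
So 3 = (-2283)·135129 + (2794)·110415.

3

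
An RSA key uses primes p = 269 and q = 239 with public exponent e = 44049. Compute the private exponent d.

52097

φ(n) = (p−1)(q−1) = 268·238 = 63784.
Need d with 44049·d ≡ 1 (mod 63784). Apply the extended Euclidean algorithm:
63784 = 1*44049 + 19735
44049 = 2*19735 + 4579
19735 = 4*4579 + 1419
4579 = 3*1419 + 322
1419 = 4*322 + 131
322 = 2*131 + 60
131 = 2*60 + 11
60 = 5*11 + 5
11 = 2*5 + 1
5 = 5*1 + 0
Back-substitute:
1 = 11 − 2·5
1 = −2·60 + 11·11
1 = 11·131 − 24·60
1 = −24·322 + 59·131
1 = 59·1419 − 260·322
1 = −260·4579 + 839·1419
1 = 839·19735 − 3616·4579
1 = −3616·44049 + 8071·19735
1 = 8071·63784 − 11687·44049
So 44049·(-11687) ≡ 1 (mod 63784), hence d ≡ -11687 ≡ 52097 (mod 63784).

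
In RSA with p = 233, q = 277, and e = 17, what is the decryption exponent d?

φ(n) = (p−1)(q−1) = 232·276 = 64032.
Need d with 17·d ≡ 1 (mod 64032). Apply the extended Euclidean algorithm:
64032 = 3766·17 + 10
17 = 1·10 + 7
10 = 1·7 + 3
7 = 2·3 + 1
3 = 3·1 + 0
Back-substitute:
1 = 7 − 2·3
1 = −2·10 + 3·7
1 = 3·17 − 5·10
1 = −5·64032 + 18833·17
So 17·18833 ≡ 1 (mod 64032), hence d = 18833.

18833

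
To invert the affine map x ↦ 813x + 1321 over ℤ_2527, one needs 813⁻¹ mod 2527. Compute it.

Run Euclid on (2527, 813):
2527 = 3·813 + 88
813 = 9·88 + 21
88 = 4·21 + 4
21 = 5·4 + 1
4 = 4·1 + 0
The gcd is 1. Working backward:
1 = 21 − 5·4
1 = −5·88 + 21·21
1 = 21·813 − 194·88
1 = −194·2527 + 603·813
So 813·603 ≡ 1 (mod 2527).

603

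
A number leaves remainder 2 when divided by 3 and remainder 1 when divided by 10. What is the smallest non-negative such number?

Write x = 2 + 3·k. Then 3·k ≡ 1 − 2 ≡ 9 (mod 10).
Need 3⁻¹ mod 10. Extended Euclid on (10, 3):
10 = 3·3 + 1
3 = 3·1 + 0
Back-substitute:
1 = 10 − 3·3
3⁻¹ ≡ 7 (mod 10), so k ≡ 7·9 ≡ 3 (mod 10).
x = 2 + 3·3 = 11.

11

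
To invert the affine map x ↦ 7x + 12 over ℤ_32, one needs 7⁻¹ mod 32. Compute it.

23

gcd(32, 7) by repeated division:
32 = 4·7 + 4
7 = 1·4 + 3
4 = 1·3 + 1
3 = 3·1 + 0
The gcd is 1. Working backward:
1 = 4 − 3
1 = −7 + 2·4
1 = 2·32 − 9·7
Thus 7·(-9) ≡ 1 (mod 32); reducing, -9 mod 32 = 23.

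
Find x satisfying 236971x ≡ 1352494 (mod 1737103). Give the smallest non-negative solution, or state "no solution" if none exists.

1080616

First find gcd(236971, 1737103):
1737103 = 7×236971 + 78306
236971 = 3×78306 + 2053
78306 = 38×2053 + 292
2053 = 7×292 + 9
292 = 32×9 + 4
9 = 2×4 + 1
4 = 4×1 + 0
gcd = 1, so a unique solution mod 1737103 exists.
Back-substitute for the Bézout coefficients:
1 = 9 − 2·4
1 = −2·292 + 65·9
1 = 65·2053 − 457·292
1 = −457·78306 + 17431·2053
1 = 17431·236971 − 52750·78306
1 = −52750·1737103 + 386681·236971
So 236971·(386681) ≡ 1 (mod 1737103), giving 236971⁻¹ ≡ 386681.
x ≡ 236971⁻¹·1352494 ≡ 386681·1352494 ≡ 1080616 (mod 1737103).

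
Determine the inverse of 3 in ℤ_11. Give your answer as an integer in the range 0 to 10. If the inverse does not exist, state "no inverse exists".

gcd(11, 3) by repeated division:
11 = 3×3 + 2
3 = 1×2 + 1
2 = 2×1 + 0
The gcd is 1. Working backward:
1 = 3 − 2
1 = −11 + 4·3
So 3·4 ≡ 1 (mod 11).

4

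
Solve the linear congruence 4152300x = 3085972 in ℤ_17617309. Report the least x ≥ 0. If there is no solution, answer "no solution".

8940784

First find gcd(4152300, 17617309):
17617309 = 4×4152300 + 1008109
4152300 = 4×1008109 + 119864
1008109 = 8×119864 + 49197
119864 = 2×49197 + 21470
49197 = 2×21470 + 6257
21470 = 3×6257 + 2699
6257 = 2×2699 + 859
2699 = 3×859 + 122
859 = 7×122 + 5
122 = 24×5 + 2
5 = 2×2 + 1
2 = 2×1 + 0
gcd = 1, so a unique solution mod 17617309 exists.
Back-substitute for the Bézout coefficients:
1 = 5 − 2·2
1 = −2·122 + 49·5
1 = 49·859 − 345·122
1 = −345·2699 + 1084·859
1 = 1084·6257 − 2513·2699
1 = −2513·21470 + 8623·6257
1 = 8623·49197 − 19759·21470
1 = −19759·119864 + 48141·49197
1 = 48141·1008109 − 404887·119864
1 = −404887·4152300 + 1667689·1008109
1 = 1667689·17617309 − 7075643·4152300
So 4152300·(-7075643) ≡ 1 (mod 17617309), giving 4152300⁻¹ ≡ 10541666.
x ≡ 4152300⁻¹·3085972 ≡ 10541666·3085972 ≡ 8940784 (mod 17617309).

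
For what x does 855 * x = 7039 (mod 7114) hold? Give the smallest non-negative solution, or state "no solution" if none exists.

5117

First find gcd(855, 7114):
7114 = 8·855 + 274
855 = 3·274 + 33
274 = 8·33 + 10
33 = 3·10 + 3
10 = 3·3 + 1
3 = 3·1 + 0
gcd = 1, so a unique solution mod 7114 exists.
Back-substitute for the Bézout coefficients:
1 = 10 − 3·3
1 = −3·33 + 10·10
1 = 10·274 − 83·33
1 = −83·855 + 259·274
1 = 259·7114 − 2155·855
So 855·(-2155) ≡ 1 (mod 7114), giving 855⁻¹ ≡ 4959.
x ≡ 855⁻¹·7039 ≡ 4959·7039 ≡ 5117 (mod 7114).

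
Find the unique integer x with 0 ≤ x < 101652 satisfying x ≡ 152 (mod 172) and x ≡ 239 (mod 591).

Write x = 152 + 172·k. Then 172·k ≡ 239 − 152 ≡ 87 (mod 591).
Need 172⁻¹ mod 591. Extended Euclid on (591, 172):
591 = 3·172 + 75
172 = 2·75 + 22
75 = 3·22 + 9
22 = 2·9 + 4
9 = 2·4 + 1
4 = 4·1 + 0
Back-substitute:
1 = 9 − 2·4
1 = −2·22 + 5·9
1 = 5·75 − 17·22
1 = −17·172 + 39·75
1 = 39·591 − 134·172
172⁻¹ ≡ 457 (mod 591), so k ≡ 457·87 ≡ 162 (mod 591).
x = 152 + 172·162 = 28016.

28016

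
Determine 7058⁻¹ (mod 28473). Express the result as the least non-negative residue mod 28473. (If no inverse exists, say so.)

Apply the Euclidean algorithm to 28473 and 7058:
28473 = 4×7058 + 241
7058 = 29×241 + 69
241 = 3×69 + 34
69 = 2×34 + 1
34 = 34×1 + 0
The gcd is 1. Working backward:
1 = 69 − 2·34
1 = −2·241 + 7·69
1 = 7·7058 − 205·241
1 = −205·28473 + 827·7058
So 7058·827 ≡ 1 (mod 28473).

827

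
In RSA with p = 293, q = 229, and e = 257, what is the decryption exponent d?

20465

φ(n) = (p−1)(q−1) = 292·228 = 66576.
Need d with 257·d ≡ 1 (mod 66576). Apply the extended Euclidean algorithm:
66576 = 259*257 + 13
257 = 19*13 + 10
13 = 1*10 + 3
10 = 3*3 + 1
3 = 3*1 + 0
Back-substitute:
1 = 10 − 3·3
1 = −3·13 + 4·10
1 = 4·257 − 79·13
1 = −79·66576 + 20465·257
So 257·20465 ≡ 1 (mod 66576), hence d = 20465.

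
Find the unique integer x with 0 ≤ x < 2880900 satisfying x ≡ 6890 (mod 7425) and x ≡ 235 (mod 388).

Write x = 6890 + 7425·k. Then 7425·k ≡ 235 − 6890 ≡ 329 (mod 388).
Need 7425⁻¹ mod 388. Extended Euclid on (388, 53):
388 = 7·53 + 17
53 = 3·17 + 2
17 = 8·2 + 1
2 = 2·1 + 0
Back-substitute:
1 = 17 − 8·2
1 = −8·53 + 25·17
1 = 25·388 − 183·53
7425⁻¹ ≡ 205 (mod 388), so k ≡ 205·329 ≡ 321 (mod 388).
x = 6890 + 7425·321 = 2390315.

2390315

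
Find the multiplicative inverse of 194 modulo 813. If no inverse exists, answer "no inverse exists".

gcd(813, 194) by repeated division:
813 = 4×194 + 37
194 = 5×37 + 9
37 = 4×9 + 1
9 = 9×1 + 0
Since gcd(194, 813) = 1, back-substitute to write 1 as a combination:
1 = 37 − 4·9
1 = −4·194 + 21·37
1 = 21·813 − 88·194
Thus 194·(-88) ≡ 1 (mod 813); reducing, -88 mod 813 = 725.

725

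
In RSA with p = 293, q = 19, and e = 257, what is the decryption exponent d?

φ(n) = (p−1)(q−1) = 292·18 = 5256.
Need d with 257·d ≡ 1 (mod 5256). Apply the extended Euclidean algorithm:
5256 = 20*257 + 116
257 = 2*116 + 25
116 = 4*25 + 16
25 = 1*16 + 9
16 = 1*9 + 7
9 = 1*7 + 2
7 = 3*2 + 1
2 = 2*1 + 0
Back-substitute:
1 = 7 − 3·2
1 = −3·9 + 4·7
1 = 4·16 − 7·9
1 = −7·25 + 11·16
1 = 11·116 − 51·25
1 = −51·257 + 113·116
1 = 113·5256 − 2311·257
So 257·(-2311) ≡ 1 (mod 5256), hence d ≡ -2311 ≡ 2945 (mod 5256).

2945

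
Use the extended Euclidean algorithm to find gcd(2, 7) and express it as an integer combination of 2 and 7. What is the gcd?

Repeated division:
7 = 3·2 + 1
2 = 2·1 + 0
gcd(2, 7) = 1.
Express as a combination:
1 = 7 − 3·2
So 1 = (1)·7 + (-3)·2.

1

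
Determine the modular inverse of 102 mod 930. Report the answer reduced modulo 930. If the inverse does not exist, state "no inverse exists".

no inverse exists

Euclidean algorithm on 930, 102:
930 = 9*102 + 12
102 = 8*12 + 6
12 = 2*6 + 0
Since gcd = 6 > 1, 102 is not a unit mod 930.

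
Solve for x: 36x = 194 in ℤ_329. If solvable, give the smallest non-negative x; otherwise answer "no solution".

First find gcd(36, 329):
329 = 9*36 + 5
36 = 7*5 + 1
5 = 5*1 + 0
gcd = 1, so a unique solution mod 329 exists.
Back-substitute for the Bézout coefficients:
1 = 36 − 7·5
1 = −7·329 + 64·36
So 36·(64) ≡ 1 (mod 329), giving 36⁻¹ ≡ 64.
x ≡ 36⁻¹·194 ≡ 64·194 ≡ 243 (mod 329).

243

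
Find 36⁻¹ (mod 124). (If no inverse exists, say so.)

no inverse exists

Compute gcd(36, 124):
124 = 3*36 + 16
36 = 2*16 + 4
16 = 4*4 + 0
gcd(36, 124) = 4 ≠ 1, so 36 has no multiplicative inverse modulo 124.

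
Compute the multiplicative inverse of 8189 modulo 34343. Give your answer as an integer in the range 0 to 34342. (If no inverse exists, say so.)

17442

gcd(34343, 8189) by repeated division:
34343 = 4*8189 + 1587
8189 = 5*1587 + 254
1587 = 6*254 + 63
254 = 4*63 + 2
63 = 31*2 + 1
2 = 2*1 + 0
Since gcd(8189, 34343) = 1, back-substitute to write 1 as a combination:
1 = 63 − 31·2
1 = −31·254 + 125·63
1 = 125·1587 − 781·254
1 = −781·8189 + 4030·1587
1 = 4030·34343 − 16901·8189
Thus 8189·(-16901) ≡ 1 (mod 34343); reducing, -16901 mod 34343 = 17442.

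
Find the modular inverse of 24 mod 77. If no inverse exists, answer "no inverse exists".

Apply the Euclidean algorithm to 77 and 24:
77 = 3×24 + 5
24 = 4×5 + 4
5 = 1×4 + 1
4 = 4×1 + 0
The gcd is 1. Working backward:
1 = 5 − 4
1 = −24 + 5·5
1 = 5·77 − 16·24
Hence 24⁻¹ ≡ -16 ≡ 61 (mod 77).

61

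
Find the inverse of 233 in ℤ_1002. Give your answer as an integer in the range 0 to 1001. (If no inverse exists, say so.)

959

Run Euclid on (1002, 233):
1002 = 4·233 + 70
233 = 3·70 + 23
70 = 3·23 + 1
23 = 23·1 + 0
The gcd is 1. Working backward:
1 = 70 − 3·23
1 = −3·233 + 10·70
1 = 10·1002 − 43·233
Hence 233⁻¹ ≡ -43 ≡ 959 (mod 1002).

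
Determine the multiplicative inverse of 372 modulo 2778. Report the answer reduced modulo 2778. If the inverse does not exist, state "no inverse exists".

Compute gcd(372, 2778):
2778 = 7·372 + 174
372 = 2·174 + 24
174 = 7·24 + 6
24 = 4·6 + 0
The gcd is 6, not 1, hence no inverse exists.

no inverse exists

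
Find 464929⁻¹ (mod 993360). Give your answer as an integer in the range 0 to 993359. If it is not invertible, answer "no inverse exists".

457729

Extended Euclidean algorithm:
993360 = 2*464929 + 63502
464929 = 7*63502 + 20415
63502 = 3*20415 + 2257
20415 = 9*2257 + 102
2257 = 22*102 + 13
102 = 7*13 + 11
13 = 1*11 + 2
11 = 5*2 + 1
2 = 2*1 + 0
gcd = 1, so the inverse exists. Back-substitute:
1 = 11 − 5·2
1 = −5·13 + 6·11
1 = 6·102 − 47·13
1 = −47·2257 + 1040·102
1 = 1040·20415 − 9407·2257
1 = −9407·63502 + 29261·20415
1 = 29261·464929 − 214234·63502
1 = −214234·993360 + 457729·464929
So 464929·457729 ≡ 1 (mod 993360).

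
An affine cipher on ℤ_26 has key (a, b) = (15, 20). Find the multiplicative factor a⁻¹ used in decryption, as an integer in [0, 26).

gcd(26, 15) by repeated division:
26 = 1*15 + 11
15 = 1*11 + 4
11 = 2*4 + 3
4 = 1*3 + 1
3 = 3*1 + 0
Since gcd(15, 26) = 1, back-substitute to write 1 as a combination:
1 = 4 − 3
1 = −11 + 3·4
1 = 3·15 − 4·11
1 = −4·26 + 7·15
So 15·7 ≡ 1 (mod 26).

7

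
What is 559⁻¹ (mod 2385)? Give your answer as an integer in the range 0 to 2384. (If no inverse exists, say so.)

64

gcd(2385, 559) by repeated division:
2385 = 4·559 + 149
559 = 3·149 + 112
149 = 1·112 + 37
112 = 3·37 + 1
37 = 37·1 + 0
Since gcd(559, 2385) = 1, back-substitute to write 1 as a combination:
1 = 112 − 3·37
1 = −3·149 + 4·112
1 = 4·559 − 15·149
1 = −15·2385 + 64·559
So 559·64 ≡ 1 (mod 2385).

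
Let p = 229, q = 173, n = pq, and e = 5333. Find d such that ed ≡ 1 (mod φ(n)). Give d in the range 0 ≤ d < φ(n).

16685

φ(n) = (p−1)(q−1) = 228·172 = 39216.
Need d with 5333·d ≡ 1 (mod 39216). Apply the extended Euclidean algorithm:
39216 = 7·5333 + 1885
5333 = 2·1885 + 1563
1885 = 1·1563 + 322
1563 = 4·322 + 275
322 = 1·275 + 47
275 = 5·47 + 40
47 = 1·40 + 7
40 = 5·7 + 5
7 = 1·5 + 2
5 = 2·2 + 1
2 = 2·1 + 0
Back-substitute:
1 = 5 − 2·2
1 = −2·7 + 3·5
1 = 3·40 − 17·7
1 = −17·47 + 20·40
1 = 20·275 − 117·47
1 = −117·322 + 137·275
1 = 137·1563 − 665·322
1 = −665·1885 + 802·1563
1 = 802·5333 − 2269·1885
1 = −2269·39216 + 16685·5333
So 5333·16685 ≡ 1 (mod 39216), hence d = 16685.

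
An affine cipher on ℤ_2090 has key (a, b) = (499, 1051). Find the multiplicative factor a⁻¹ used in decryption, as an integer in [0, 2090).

289

gcd(2090, 499) by repeated division:
2090 = 4*499 + 94
499 = 5*94 + 29
94 = 3*29 + 7
29 = 4*7 + 1
7 = 7*1 + 0
gcd = 1, so the inverse exists. Back-substitute:
1 = 29 − 4·7
1 = −4·94 + 13·29
1 = 13·499 − 69·94
1 = −69·2090 + 289·499
So 499·289 ≡ 1 (mod 2090).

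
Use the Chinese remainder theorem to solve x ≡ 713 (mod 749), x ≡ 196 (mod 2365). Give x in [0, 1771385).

Write x = 713 + 749·k. Then 749·k ≡ 196 − 713 ≡ 1848 (mod 2365).
Need 749⁻¹ mod 2365. Extended Euclid on (2365, 749):
2365 = 3*749 + 118
749 = 6*118 + 41
118 = 2*41 + 36
41 = 1*36 + 5
36 = 7*5 + 1
5 = 5*1 + 0
Back-substitute:
1 = 36 − 7·5
1 = −7·41 + 8·36
1 = 8·118 − 23·41
1 = −23·749 + 146·118
1 = 146·2365 − 461·749
749⁻¹ ≡ 1904 (mod 2365), so k ≡ 1904·1848 ≡ 1837 (mod 2365).
x = 713 + 749·1837 = 1376626.

1376626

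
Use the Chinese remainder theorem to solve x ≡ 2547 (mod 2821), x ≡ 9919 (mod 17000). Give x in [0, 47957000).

22942919

Write x = 2547 + 2821·k. Then 2821·k ≡ 9919 − 2547 ≡ 7372 (mod 17000).
Need 2821⁻¹ mod 17000. Extended Euclid on (17000, 2821):
17000 = 6*2821 + 74
2821 = 38*74 + 9
74 = 8*9 + 2
9 = 4*2 + 1
2 = 2*1 + 0
Back-substitute:
1 = 9 − 4·2
1 = −4·74 + 33·9
1 = 33·2821 − 1258·74
1 = −1258·17000 + 7581·2821
2821⁻¹ ≡ 7581 (mod 17000), so k ≡ 7581·7372 ≡ 8132 (mod 17000).
x = 2547 + 2821·8132 = 22942919.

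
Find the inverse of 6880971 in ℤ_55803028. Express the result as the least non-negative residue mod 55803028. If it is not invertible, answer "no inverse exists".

6767279

Extended Euclidean algorithm:
55803028 = 8*6880971 + 755260
6880971 = 9*755260 + 83631
755260 = 9*83631 + 2581
83631 = 32*2581 + 1039
2581 = 2*1039 + 503
1039 = 2*503 + 33
503 = 15*33 + 8
33 = 4*8 + 1
8 = 8*1 + 0
The gcd is 1. Working backward:
1 = 33 − 4·8
1 = −4·503 + 61·33
1 = 61·1039 − 126·503
1 = −126·2581 + 313·1039
1 = 313·83631 − 10142·2581
1 = −10142·755260 + 91591·83631
1 = 91591·6880971 − 834461·755260
1 = −834461·55803028 + 6767279·6880971
So 6880971·6767279 ≡ 1 (mod 55803028).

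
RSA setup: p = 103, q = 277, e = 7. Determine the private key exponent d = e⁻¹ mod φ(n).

φ(n) = (p−1)(q−1) = 102·276 = 28152.
Need d with 7·d ≡ 1 (mod 28152). Apply the extended Euclidean algorithm:
28152 = 4021·7 + 5
7 = 1·5 + 2
5 = 2·2 + 1
2 = 2·1 + 0
Back-substitute:
1 = 5 − 2·2
1 = −2·7 + 3·5
1 = 3·28152 − 12065·7
So 7·(-12065) ≡ 1 (mod 28152), hence d ≡ -12065 ≡ 16087 (mod 28152).

16087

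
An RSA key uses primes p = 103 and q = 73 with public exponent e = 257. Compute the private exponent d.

φ(n) = (p−1)(q−1) = 102·72 = 7344.
Need d with 257·d ≡ 1 (mod 7344). Apply the extended Euclidean algorithm:
7344 = 28·257 + 148
257 = 1·148 + 109
148 = 1·109 + 39
109 = 2·39 + 31
39 = 1·31 + 8
31 = 3·8 + 7
8 = 1·7 + 1
7 = 7·1 + 0
Back-substitute:
1 = 8 − 7
1 = −31 + 4·8
1 = 4·39 − 5·31
1 = −5·109 + 14·39
1 = 14·148 − 19·109
1 = −19·257 + 33·148
1 = 33·7344 − 943·257
So 257·(-943) ≡ 1 (mod 7344), hence d ≡ -943 ≡ 6401 (mod 7344).

6401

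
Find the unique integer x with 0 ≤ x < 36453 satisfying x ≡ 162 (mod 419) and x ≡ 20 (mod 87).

Write x = 162 + 419·k. Then 419·k ≡ 20 − 162 ≡ 32 (mod 87).
Need 419⁻¹ mod 87. Extended Euclid on (87, 71):
87 = 1*71 + 16
71 = 4*16 + 7
16 = 2*7 + 2
7 = 3*2 + 1
2 = 2*1 + 0
Back-substitute:
1 = 7 − 3·2
1 = −3·16 + 7·7
1 = 7·71 − 31·16
1 = −31·87 + 38·71
419⁻¹ ≡ 38 (mod 87), so k ≡ 38·32 ≡ 85 (mod 87).
x = 162 + 419·85 = 35777.

35777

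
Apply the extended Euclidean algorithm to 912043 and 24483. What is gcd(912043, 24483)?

Euclidean algorithm:
912043 = 37·24483 + 6172
24483 = 3·6172 + 5967
6172 = 1·5967 + 205
5967 = 29·205 + 22
205 = 9·22 + 7
22 = 3·7 + 1
7 = 7·1 + 0
gcd(912043, 24483) = 1.
Express as a combination:
1 = 22 − 3·7
1 = −3·205 + 28·22
1 = 28·5967 − 815·205
1 = −815·6172 + 843·5967
1 = 843·24483 − 3344·6172
1 = −3344·912043 + 124571·24483
So 1 = (-3344)·912043 + (124571)·24483.

1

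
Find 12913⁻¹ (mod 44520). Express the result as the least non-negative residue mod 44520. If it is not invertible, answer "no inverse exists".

Extended Euclidean algorithm:
44520 = 3*12913 + 5781
12913 = 2*5781 + 1351
5781 = 4*1351 + 377
1351 = 3*377 + 220
377 = 1*220 + 157
220 = 1*157 + 63
157 = 2*63 + 31
63 = 2*31 + 1
31 = 31*1 + 0
gcd = 1, so the inverse exists. Back-substitute:
1 = 63 − 2·31
1 = −2·157 + 5·63
1 = 5·220 − 7·157
1 = −7·377 + 12·220
1 = 12·1351 − 43·377
1 = −43·5781 + 184·1351
1 = 184·12913 − 411·5781
1 = −411·44520 + 1417·12913
So 12913·1417 ≡ 1 (mod 44520).

1417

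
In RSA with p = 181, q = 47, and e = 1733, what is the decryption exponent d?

φ(n) = (p−1)(q−1) = 180·46 = 8280.
Need d with 1733·d ≡ 1 (mod 8280). Apply the extended Euclidean algorithm:
8280 = 4*1733 + 1348
1733 = 1*1348 + 385
1348 = 3*385 + 193
385 = 1*193 + 192
193 = 1*192 + 1
192 = 192*1 + 0
Back-substitute:
1 = 193 − 192
1 = −385 + 2·193
1 = 2·1348 − 7·385
1 = −7·1733 + 9·1348
1 = 9·8280 − 43·1733
So 1733·(-43) ≡ 1 (mod 8280), hence d ≡ -43 ≡ 8237 (mod 8280).

8237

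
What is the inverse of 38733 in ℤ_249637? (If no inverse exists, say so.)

Apply the Euclidean algorithm to 249637 and 38733:
249637 = 6·38733 + 17239
38733 = 2·17239 + 4255
17239 = 4·4255 + 219
4255 = 19·219 + 94
219 = 2·94 + 31
94 = 3·31 + 1
31 = 31·1 + 0
Since gcd(38733, 249637) = 1, back-substitute to write 1 as a combination:
1 = 94 − 3·31
1 = −3·219 + 7·94
1 = 7·4255 − 136·219
1 = −136·17239 + 551·4255
1 = 551·38733 − 1238·17239
1 = −1238·249637 + 7979·38733
So 38733·7979 ≡ 1 (mod 249637).

7979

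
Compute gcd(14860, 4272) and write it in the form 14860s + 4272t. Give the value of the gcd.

Apply Euclid's algorithm to 14860 and 4272:
14860 = 3*4272 + 2044
4272 = 2*2044 + 184
2044 = 11*184 + 20
184 = 9*20 + 4
20 = 5*4 + 0
gcd(14860, 4272) = 4.
Back-substituting:
4 = 184 − 9·20
4 = −9·2044 + 100·184
4 = 100·4272 − 209·2044
4 = −209·14860 + 727·4272
So 4 = (-209)·14860 + (727)·4272.

4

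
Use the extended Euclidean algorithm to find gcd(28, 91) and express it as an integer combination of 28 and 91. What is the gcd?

Repeated division:
91 = 3×28 + 7
28 = 4×7 + 0
gcd(28, 91) = 7.
Working backward:
7 = 91 − 3·28
So 7 = (1)·91 + (-3)·28.

7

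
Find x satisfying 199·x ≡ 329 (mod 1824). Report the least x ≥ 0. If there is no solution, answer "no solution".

First find gcd(199, 1824):
1824 = 9·199 + 33
199 = 6·33 + 1
33 = 33·1 + 0
gcd = 1, so a unique solution mod 1824 exists.
Back-substitute for the Bézout coefficients:
1 = 199 − 6·33
1 = −6·1824 + 55·199
So 199·(55) ≡ 1 (mod 1824), giving 199⁻¹ ≡ 55.
x ≡ 199⁻¹·329 ≡ 55·329 ≡ 1679 (mod 1824).

1679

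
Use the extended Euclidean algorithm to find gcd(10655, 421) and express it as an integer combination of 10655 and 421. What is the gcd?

Apply Euclid's algorithm to 10655 and 421:
10655 = 25×421 + 130
421 = 3×130 + 31
130 = 4×31 + 6
31 = 5×6 + 1
6 = 6×1 + 0
gcd(10655, 421) = 1.
Working backward:
1 = 31 − 5·6
1 = −5·130 + 21·31
1 = 21·421 − 68·130
1 = −68·10655 + 1721·421
So 1 = (-68)·10655 + (1721)·421.

1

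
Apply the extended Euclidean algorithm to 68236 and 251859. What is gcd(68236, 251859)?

1

Euclidean algorithm:
251859 = 3×68236 + 47151
68236 = 1×47151 + 21085
47151 = 2×21085 + 4981
21085 = 4×4981 + 1161
4981 = 4×1161 + 337
1161 = 3×337 + 150
337 = 2×150 + 37
150 = 4×37 + 2
37 = 18×2 + 1
2 = 2×1 + 0
gcd(68236, 251859) = 1.
Express as a combination:
1 = 37 − 18·2
1 = −18·150 + 73·37
1 = 73·337 − 164·150
1 = −164·1161 + 565·337
1 = 565·4981 − 2424·1161
1 = −2424·21085 + 10261·4981
1 = 10261·47151 − 22946·21085
1 = −22946·68236 + 33207·47151
1 = 33207·251859 − 122567·68236
So 1 = (33207)·251859 + (-122567)·68236.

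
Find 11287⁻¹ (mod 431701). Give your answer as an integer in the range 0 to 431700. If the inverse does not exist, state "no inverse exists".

298561

Run Euclid on (431701, 11287):
431701 = 38·11287 + 2795
11287 = 4·2795 + 107
2795 = 26·107 + 13
107 = 8·13 + 3
13 = 4·3 + 1
3 = 3·1 + 0
The gcd is 1. Working backward:
1 = 13 − 4·3
1 = −4·107 + 33·13
1 = 33·2795 − 862·107
1 = −862·11287 + 3481·2795
1 = 3481·431701 − 133140·11287
So 11287·(-133140) ≡ 1 (mod 431701), and -133140 ≡ 298561 (mod 431701).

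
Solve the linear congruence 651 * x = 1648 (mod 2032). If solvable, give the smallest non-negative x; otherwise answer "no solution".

992

First find gcd(651, 2032):
2032 = 3·651 + 79
651 = 8·79 + 19
79 = 4·19 + 3
19 = 6·3 + 1
3 = 3·1 + 0
gcd = 1, so a unique solution mod 2032 exists.
Back-substitute for the Bézout coefficients:
1 = 19 − 6·3
1 = −6·79 + 25·19
1 = 25·651 − 206·79
1 = −206·2032 + 643·651
So 651·(643) ≡ 1 (mod 2032), giving 651⁻¹ ≡ 643.
x ≡ 651⁻¹·1648 ≡ 643·1648 ≡ 992 (mod 2032).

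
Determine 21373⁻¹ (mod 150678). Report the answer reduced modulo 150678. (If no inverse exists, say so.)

Compute gcd(21373, 150678):
150678 = 7×21373 + 1067
21373 = 20×1067 + 33
1067 = 32×33 + 11
33 = 3×11 + 0
Since gcd = 11 > 1, 21373 is not a unit mod 150678.

no inverse exists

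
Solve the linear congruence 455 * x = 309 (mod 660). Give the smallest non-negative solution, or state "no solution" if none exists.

no solution

gcd(455, 660):
660 = 1*455 + 205
455 = 2*205 + 45
205 = 4*45 + 25
45 = 1*25 + 20
25 = 1*20 + 5
20 = 4*5 + 0
gcd = 5, but 5 ∤ 309, so the congruence has no solution.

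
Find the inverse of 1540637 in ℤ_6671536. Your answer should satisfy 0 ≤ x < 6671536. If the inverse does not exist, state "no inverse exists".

4289925

Apply the Euclidean algorithm to 6671536 and 1540637:
6671536 = 4×1540637 + 508988
1540637 = 3×508988 + 13673
508988 = 37×13673 + 3087
13673 = 4×3087 + 1325
3087 = 2×1325 + 437
1325 = 3×437 + 14
437 = 31×14 + 3
14 = 4×3 + 2
3 = 1×2 + 1
2 = 2×1 + 0
The gcd is 1. Working backward:
1 = 3 − 2
1 = −14 + 5·3
1 = 5·437 − 156·14
1 = −156·1325 + 473·437
1 = 473·3087 − 1102·1325
1 = −1102·13673 + 4881·3087
1 = 4881·508988 − 181699·13673
1 = −181699·1540637 + 549978·508988
1 = 549978·6671536 − 2381611·1540637
Hence 1540637⁻¹ ≡ -2381611 ≡ 4289925 (mod 6671536).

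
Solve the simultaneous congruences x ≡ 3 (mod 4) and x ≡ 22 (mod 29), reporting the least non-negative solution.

51

Write x = 3 + 4·k. Then 4·k ≡ 22 − 3 ≡ 19 (mod 29).
Need 4⁻¹ mod 29. Extended Euclid on (29, 4):
29 = 7·4 + 1
4 = 4·1 + 0
Back-substitute:
1 = 29 − 7·4
4⁻¹ ≡ 22 (mod 29), so k ≡ 22·19 ≡ 12 (mod 29).
x = 3 + 4·12 = 51.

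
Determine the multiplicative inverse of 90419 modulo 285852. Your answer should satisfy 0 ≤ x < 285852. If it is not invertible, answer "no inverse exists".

Compute gcd(90419, 285852):
285852 = 3×90419 + 14595
90419 = 6×14595 + 2849
14595 = 5×2849 + 350
2849 = 8×350 + 49
350 = 7×49 + 7
49 = 7×7 + 0
The gcd is 7, not 1, hence no inverse exists.

no inverse exists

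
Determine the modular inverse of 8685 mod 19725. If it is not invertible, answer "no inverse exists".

Compute gcd(8685, 19725):
19725 = 2*8685 + 2355
8685 = 3*2355 + 1620
2355 = 1*1620 + 735
1620 = 2*735 + 150
735 = 4*150 + 135
150 = 1*135 + 15
135 = 9*15 + 0
gcd(8685, 19725) = 15 ≠ 1, so 8685 has no multiplicative inverse modulo 19725.

no inverse exists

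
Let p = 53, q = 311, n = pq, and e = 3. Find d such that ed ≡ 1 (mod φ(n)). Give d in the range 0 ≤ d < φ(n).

φ(n) = (p−1)(q−1) = 52·310 = 16120.
Need d with 3·d ≡ 1 (mod 16120). Apply the extended Euclidean algorithm:
16120 = 5373*3 + 1
3 = 3*1 + 0
Back-substitute:
1 = 16120 − 5373·3
So 3·(-5373) ≡ 1 (mod 16120), hence d ≡ -5373 ≡ 10747 (mod 16120).

10747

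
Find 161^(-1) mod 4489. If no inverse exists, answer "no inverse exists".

Extended Euclidean algorithm:
4489 = 27×161 + 142
161 = 1×142 + 19
142 = 7×19 + 9
19 = 2×9 + 1
9 = 9×1 + 0
gcd = 1, so the inverse exists. Back-substitute:
1 = 19 − 2·9
1 = −2·142 + 15·19
1 = 15·161 − 17·142
1 = −17·4489 + 474·161
So 161·474 ≡ 1 (mod 4489).

474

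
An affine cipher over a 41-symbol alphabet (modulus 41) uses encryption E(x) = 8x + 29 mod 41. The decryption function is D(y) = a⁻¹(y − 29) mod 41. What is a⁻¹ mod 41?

Run Euclid on (41, 8):
41 = 5×8 + 1
8 = 8×1 + 0
gcd = 1, so the inverse exists. Back-substitute:
1 = 41 − 5·8
Hence 8⁻¹ ≡ -5 ≡ 36 (mod 41).

36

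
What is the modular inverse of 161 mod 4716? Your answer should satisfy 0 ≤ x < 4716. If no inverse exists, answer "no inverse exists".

4013

Extended Euclidean algorithm:
4716 = 29×161 + 47
161 = 3×47 + 20
47 = 2×20 + 7
20 = 2×7 + 6
7 = 1×6 + 1
6 = 6×1 + 0
Since gcd(161, 4716) = 1, back-substitute to write 1 as a combination:
1 = 7 − 6
1 = −20 + 3·7
1 = 3·47 − 7·20
1 = −7·161 + 24·47
1 = 24·4716 − 703·161
Hence 161⁻¹ ≡ -703 ≡ 4013 (mod 4716).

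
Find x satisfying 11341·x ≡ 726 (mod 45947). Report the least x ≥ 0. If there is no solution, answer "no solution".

First find gcd(11341, 45947):
45947 = 4·11341 + 583
11341 = 19·583 + 264
583 = 2·264 + 55
264 = 4·55 + 44
55 = 1·44 + 11
44 = 4·11 + 0
gcd = 11 and 11 | 726, so solutions exist. Divide through by 11: 1031x ≡ 66 (mod 4177).
Now find 1031⁻¹ mod 4177:
4177 = 4·1031 + 53
1031 = 19·53 + 24
53 = 2·24 + 5
24 = 4·5 + 4
5 = 1·4 + 1
4 = 4·1 + 0
Back-substitute:
1 = 5 − 4
1 = −24 + 5·5
1 = 5·53 − 11·24
1 = −11·1031 + 214·53
1 = 214·4177 − 867·1031
So 1031·(-867) ≡ 1 (mod 4177), i.e. 1031⁻¹ ≡ 3310.
Then x ≡ 3310·66 ≡ 1256 (mod 4177); the smallest non-negative solution is x = 1256.

1256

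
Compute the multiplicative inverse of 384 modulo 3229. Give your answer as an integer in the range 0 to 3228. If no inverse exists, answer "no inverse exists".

gcd(3229, 384) by repeated division:
3229 = 8×384 + 157
384 = 2×157 + 70
157 = 2×70 + 17
70 = 4×17 + 2
17 = 8×2 + 1
2 = 2×1 + 0
Since gcd(384, 3229) = 1, back-substitute to write 1 as a combination:
1 = 17 − 8·2
1 = −8·70 + 33·17
1 = 33·157 − 74·70
1 = −74·384 + 181·157
1 = 181·3229 − 1522·384
Hence 384⁻¹ ≡ -1522 ≡ 1707 (mod 3229).

1707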